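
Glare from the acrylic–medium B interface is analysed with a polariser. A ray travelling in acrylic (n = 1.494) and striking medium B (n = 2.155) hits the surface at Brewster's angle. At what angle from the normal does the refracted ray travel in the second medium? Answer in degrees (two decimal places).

tan θ_B = n₂/n₁ = 2.155/1.494 = 1.4424, so θ_B = 55.27°.
At Brewster's angle the reflected and refracted rays are perpendicular, so θ_t = 90° − θ_B = 90° − 55.27° = 34.73°.

θ_t ≈ 34.73°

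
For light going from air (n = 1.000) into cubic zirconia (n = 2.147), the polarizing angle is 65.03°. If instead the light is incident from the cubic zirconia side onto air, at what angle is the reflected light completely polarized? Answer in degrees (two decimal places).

θ_B' ≈ 24.97°

Reversing the direction swaps n₁ and n₂, so tan θ_B' = 1/tan θ_B and θ_B' = 90° − θ_B.
Hence θ_B' = 90° − 65.03° = 24.97°.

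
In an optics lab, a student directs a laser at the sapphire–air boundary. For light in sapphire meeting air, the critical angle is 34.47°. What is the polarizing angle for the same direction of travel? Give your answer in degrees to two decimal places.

sin θ_c = n₂/n₁, so n₂/n₁ = sin 34.47° = 0.5660.
Brewster: tan θ_B = n₂/n₁ = 0.5660.
θ_B = arctan(0.5660) = 29.51°.

θ_B ≈ 29.51°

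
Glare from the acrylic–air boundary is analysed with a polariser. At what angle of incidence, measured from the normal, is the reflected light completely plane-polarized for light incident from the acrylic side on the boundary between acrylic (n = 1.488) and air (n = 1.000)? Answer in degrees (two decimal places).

θ_B ≈ 33.90°

At Brewster's angle the reflected and refracted rays are perpendicular, which with Snell's law gives tan θ_B = n₂/n₁.
Brewster's condition: tan θ_B = n₂/n₁ = 1.000/1.488 = 0.6720.
So θ_B = arctan 0.6720 = 33.90°.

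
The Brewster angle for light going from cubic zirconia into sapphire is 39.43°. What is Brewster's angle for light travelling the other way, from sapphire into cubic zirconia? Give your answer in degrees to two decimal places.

θ_B' ≈ 50.57°

The two Brewster angles are complementary: θ_B' = 90° − θ_B = 90° − 39.43° = 50.57°.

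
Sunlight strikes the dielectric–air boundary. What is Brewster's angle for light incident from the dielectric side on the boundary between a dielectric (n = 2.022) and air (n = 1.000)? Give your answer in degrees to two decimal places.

Here n₂/n₁ = 1.000/2.022 = 0.4946, and Brewster's law gives tan θ_B = n₂/n₁.
So θ_B = arctan 0.4946 = 26.32°.

θ_B ≈ 26.32°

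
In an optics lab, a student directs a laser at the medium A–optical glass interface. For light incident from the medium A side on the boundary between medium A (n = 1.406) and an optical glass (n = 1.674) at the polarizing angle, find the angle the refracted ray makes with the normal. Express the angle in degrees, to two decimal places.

θ_t ≈ 40.03°

tan θ_B = n₂/n₁ = 1.674/1.406 = 1.1906, so θ_B = 49.97°.
At Brewster's angle the reflected and refracted rays are perpendicular, so θ_t = 90° − θ_B = 90° − 49.97° = 40.03°.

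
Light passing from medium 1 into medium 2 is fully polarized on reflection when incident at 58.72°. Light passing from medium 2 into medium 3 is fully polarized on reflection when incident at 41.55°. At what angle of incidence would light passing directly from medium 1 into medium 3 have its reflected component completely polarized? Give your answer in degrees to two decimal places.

θ_B ≈ 55.57°

n₂/n₁ = tan 58.72° = 1.6460 and n₃/n₂ = tan 41.55° = 0.8863.
n₃/n₁ = 1.4588. Then tan θ_B(1→3) = n₃/n₁, so θ_B(1→3) = arctan(1.4588) = 55.57°.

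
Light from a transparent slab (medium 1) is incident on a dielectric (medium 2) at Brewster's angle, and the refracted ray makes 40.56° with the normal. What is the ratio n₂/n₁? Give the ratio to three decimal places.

θ_B + θ_t = 90°, so θ_B = 90° − 40.56° = 49.44°.
Then n₂/n₁ = tan θ_B = tan 49.44° = 1.168.

n₂/n₁ ≈ 1.168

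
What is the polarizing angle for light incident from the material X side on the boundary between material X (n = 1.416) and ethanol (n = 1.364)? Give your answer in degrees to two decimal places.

θ_B ≈ 43.93°

At Brewster's angle the reflected and refracted rays are perpendicular, which with Snell's law gives tan θ_B = n₂/n₁.
tan θ_B = n₂/n₁ = 1.364/1.416 = 0.9633. Taking the arctangent, θ_B = 43.93°.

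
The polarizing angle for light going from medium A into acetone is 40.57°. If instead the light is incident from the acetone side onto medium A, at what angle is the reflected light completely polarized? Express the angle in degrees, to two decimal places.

θ_B' ≈ 49.43°

tan θ_B' = n₁/n₂ = 1/tan θ_B, so θ_B' = 90° − θ_B.
θ_B' = 90° − 40.57° = 49.43°.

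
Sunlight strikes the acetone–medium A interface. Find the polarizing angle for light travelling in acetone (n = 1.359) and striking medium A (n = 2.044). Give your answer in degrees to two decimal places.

Brewster's condition: tan θ_B = n₂/n₁ = 2.044/1.359 = 1.5040.
θ_B = arctan(1.5040) = 56.38°.

θ_B ≈ 56.38°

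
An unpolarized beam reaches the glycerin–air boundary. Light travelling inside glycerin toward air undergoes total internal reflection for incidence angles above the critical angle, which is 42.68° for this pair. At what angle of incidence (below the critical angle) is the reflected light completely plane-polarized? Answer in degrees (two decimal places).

sin θ_c = n₂/n₁, so n₂/n₁ = sin 42.68° = 0.6779.
Brewster: tan θ_B = n₂/n₁ = 0.6779.
θ_B = arctan(0.6779) = 34.13°.

θ_B ≈ 34.13°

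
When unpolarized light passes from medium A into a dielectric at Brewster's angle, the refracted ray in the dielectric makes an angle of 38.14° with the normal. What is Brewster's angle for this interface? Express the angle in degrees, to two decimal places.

Since the reflected and refracted rays are at right angles at the polarizing angle, θ_B + θ_t = 90°.
So θ_B = 90° − θ_t = 90° − 38.14° = 51.86°.

θ_B ≈ 51.86°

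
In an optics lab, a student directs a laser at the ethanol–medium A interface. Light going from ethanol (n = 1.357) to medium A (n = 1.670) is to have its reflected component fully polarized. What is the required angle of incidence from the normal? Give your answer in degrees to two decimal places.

The reflected p-component vanishes when tan θ_B = n₂/n₁.
Brewster's condition: tan θ_B = n₂/n₁ = 1.670/1.357 = 1.2307.
So θ_B = arctan 1.2307 = 50.90°.

θ_B ≈ 50.90°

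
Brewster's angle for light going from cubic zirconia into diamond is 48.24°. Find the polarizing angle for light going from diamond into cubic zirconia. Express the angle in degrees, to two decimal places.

tan θ_B' = n₁/n₂ = 1/tan θ_B, so θ_B' = 90° − θ_B.
θ_B' = 90° − 48.24° = 41.76°.

θ_B' ≈ 41.76°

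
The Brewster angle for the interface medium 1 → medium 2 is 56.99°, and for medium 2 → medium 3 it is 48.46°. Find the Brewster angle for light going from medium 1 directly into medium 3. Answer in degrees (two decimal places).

θ_B ≈ 60.08°

Each Brewster angle gives a ratio: n₂/n₁ = tan 56.99° = 1.5393, n₃/n₂ = tan 48.46° = 1.1287.
So n₃/n₁ = (n₂/n₁)(n₃/n₂) = 1.5393 × 1.1287 = 1.7374.
θ_B(1→3) = arctan(1.7374) = 60.08°.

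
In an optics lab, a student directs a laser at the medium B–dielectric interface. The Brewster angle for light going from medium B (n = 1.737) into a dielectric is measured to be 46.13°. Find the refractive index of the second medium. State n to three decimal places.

At the Brewster angle, tan θ_B = n₂/n₁ with n₁ on the incident side (medium B) and n₂ on the transmitted side (a dielectric).
n₂ = n₁ tan θ_B = 1.737 × tan 46.13° = 1.807.

n ≈ 1.807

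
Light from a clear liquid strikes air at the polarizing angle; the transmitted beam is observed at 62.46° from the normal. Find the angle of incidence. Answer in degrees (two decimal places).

At Brewster's angle the reflected and refracted rays are perpendicular, so θ_B + θ_t = 90°.
θ_B = 90° − 62.46° = 27.54°.

θ_B ≈ 27.54°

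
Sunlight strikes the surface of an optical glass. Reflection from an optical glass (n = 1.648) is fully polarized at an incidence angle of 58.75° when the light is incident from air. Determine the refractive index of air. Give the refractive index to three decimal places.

n ≈ 1.000

Full polarization of the reflected beam means tan θ_B = n₂/n₁, where n₁ is the incident medium (air).
n₁ = n₂ / tan θ_B = 1.648 / tan 58.75° = 1.000.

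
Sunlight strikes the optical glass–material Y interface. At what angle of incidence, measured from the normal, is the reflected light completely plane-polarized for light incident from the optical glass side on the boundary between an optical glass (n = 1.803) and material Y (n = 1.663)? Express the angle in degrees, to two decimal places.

θ_B ≈ 42.69°

Brewster's condition: tan θ_B = n₂/n₁ = 1.663/1.803 = 0.9224.
So θ_B = arctan 0.9224 = 42.69°.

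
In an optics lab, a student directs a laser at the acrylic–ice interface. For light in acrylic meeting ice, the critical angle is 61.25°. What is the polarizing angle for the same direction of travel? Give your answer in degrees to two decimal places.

sin θ_c = n₂/n₁, so n₂/n₁ = sin 61.25° = 0.8767.
Brewster: tan θ_B = n₂/n₁ = 0.8767.
θ_B = arctan(0.8767) = 41.24°.

θ_B ≈ 41.24°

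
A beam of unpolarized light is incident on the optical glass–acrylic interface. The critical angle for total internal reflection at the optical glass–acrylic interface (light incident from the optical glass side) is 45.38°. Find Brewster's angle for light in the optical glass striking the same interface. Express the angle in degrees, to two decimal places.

θ_B ≈ 35.44°

n₂/n₁ = sin θ_c = sin 45.38° = 0.7118.
tan θ_B equals the same ratio, so θ_B = arctan(0.7118) = 35.44°.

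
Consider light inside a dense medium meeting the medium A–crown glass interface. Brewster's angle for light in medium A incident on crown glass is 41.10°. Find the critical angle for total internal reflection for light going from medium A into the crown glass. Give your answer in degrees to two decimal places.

From Brewster, n₂/n₁ = tan θ_B = tan 41.10° = 0.8724.
Then sin θ_c = n₂/n₁ = 0.8724, so θ_c = arcsin 0.8724 = 60.73°.

θ_c ≈ 60.73°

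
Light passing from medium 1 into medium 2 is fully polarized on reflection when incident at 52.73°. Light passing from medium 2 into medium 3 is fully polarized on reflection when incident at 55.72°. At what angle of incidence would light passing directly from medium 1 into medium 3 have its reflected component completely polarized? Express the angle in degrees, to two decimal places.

θ_B ≈ 62.58°

Each Brewster angle gives a ratio: n₂/n₁ = tan 52.73° = 1.3141, n₃/n₂ = tan 55.72° = 1.4670.
Multiplying, n₃/n₁ = 1.3141 × 1.4670 = 1.9279, and θ_B(1→3) = arctan 1.9279 = 62.58°.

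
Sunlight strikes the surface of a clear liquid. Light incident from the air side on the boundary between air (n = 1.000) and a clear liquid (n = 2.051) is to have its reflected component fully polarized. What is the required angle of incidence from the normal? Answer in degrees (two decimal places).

tan θ_B = n₂/n₁ = 2.051/1.000 = 2.0510.
So θ_B = arctan 2.0510 = 64.01°.

θ_B ≈ 64.01°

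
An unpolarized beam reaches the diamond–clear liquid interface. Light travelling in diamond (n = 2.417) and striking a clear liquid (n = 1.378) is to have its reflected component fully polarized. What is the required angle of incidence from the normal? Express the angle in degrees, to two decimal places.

θ_B ≈ 29.69°

The reflected p-component vanishes when tan θ_B = n₂/n₁.
tan θ_B = n₂/n₁ = 1.378/2.417 = 0.5701.
So θ_B = arctan 0.5701 = 29.69°.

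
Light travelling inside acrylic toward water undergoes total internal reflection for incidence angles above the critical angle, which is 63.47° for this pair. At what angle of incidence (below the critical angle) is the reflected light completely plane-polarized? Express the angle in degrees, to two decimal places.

θ_B ≈ 41.82°

At the critical angle sin θ_c = n₂/n₁, giving n₂/n₁ = sin 63.47° = 0.8947.
Then tan θ_B = n₂/n₁ = 0.8947, so θ_B = arctan 0.8947 = 41.82°.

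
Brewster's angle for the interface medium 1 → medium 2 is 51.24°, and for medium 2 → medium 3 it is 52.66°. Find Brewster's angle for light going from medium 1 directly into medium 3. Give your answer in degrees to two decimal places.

θ_B ≈ 58.51°

n₂/n₁ = tan 51.24° = 1.2455 and n₃/n₂ = tan 52.66° = 1.3108.
n₃/n₁ = 1.6326. Then tan θ_B(1→3) = n₃/n₁, so θ_B(1→3) = arctan(1.6326) = 58.51°.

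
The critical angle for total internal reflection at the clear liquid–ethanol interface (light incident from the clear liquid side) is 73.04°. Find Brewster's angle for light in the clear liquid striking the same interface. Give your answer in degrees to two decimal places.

θ_B ≈ 43.73°

At the critical angle sin θ_c = n₂/n₁, giving n₂/n₁ = sin 73.04° = 0.9565.
Then tan θ_B = n₂/n₁ = 0.9565, so θ_B = arctan 0.9565 = 43.73°.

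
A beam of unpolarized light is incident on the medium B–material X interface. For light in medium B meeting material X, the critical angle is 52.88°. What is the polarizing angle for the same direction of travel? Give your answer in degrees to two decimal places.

sin θ_c = n₂/n₁, so n₂/n₁ = sin 52.88° = 0.7974.
Brewster: tan θ_B = n₂/n₁ = 0.7974.
θ_B = arctan(0.7974) = 38.57°.

θ_B ≈ 38.57°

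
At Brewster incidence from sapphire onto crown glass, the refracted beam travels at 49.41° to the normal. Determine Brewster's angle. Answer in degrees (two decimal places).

θ_B ≈ 40.59°

Brewster's condition makes the reflected and refracted beams perpendicular: θ_B + θ_t = 90°.
So θ_B = 90° − θ_t = 90° − 49.41° = 40.59°.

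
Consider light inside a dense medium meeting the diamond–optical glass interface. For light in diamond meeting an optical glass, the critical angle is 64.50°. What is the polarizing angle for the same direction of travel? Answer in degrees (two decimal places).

n₂/n₁ = sin θ_c = sin 64.50° = 0.9026.
tan θ_B equals the same ratio, so θ_B = arctan(0.9026) = 42.07°.

θ_B ≈ 42.07°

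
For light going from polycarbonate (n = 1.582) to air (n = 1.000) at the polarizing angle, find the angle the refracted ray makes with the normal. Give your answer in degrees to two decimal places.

tan θ_B = n₂/n₁ = 1.000/1.582 = 0.6321, so θ_B = 32.30°.
At Brewster's angle the reflected and refracted rays are perpendicular, so θ_t = 90° − θ_B = 90° − 32.30° = 57.70°.

θ_t ≈ 57.70°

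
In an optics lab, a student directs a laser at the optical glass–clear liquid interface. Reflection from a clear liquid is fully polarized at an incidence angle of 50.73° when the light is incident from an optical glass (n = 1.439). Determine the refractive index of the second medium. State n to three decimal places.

At Brewster's angle, tan θ_B = n₂/n₁ with n₁ on the incident side (an optical glass) and n₂ on the transmitted side (a clear liquid).
n₂ = n₁ tan θ_B = 1.439 × tan 50.73° = 1.760.

n ≈ 1.760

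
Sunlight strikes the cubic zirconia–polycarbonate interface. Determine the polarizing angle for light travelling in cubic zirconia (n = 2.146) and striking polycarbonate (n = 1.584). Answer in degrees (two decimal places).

θ_B ≈ 36.43°

Brewster's condition: tan θ_B = n₂/n₁ = 1.584/2.146 = 0.7381. Taking the arctangent, θ_B = 36.43°.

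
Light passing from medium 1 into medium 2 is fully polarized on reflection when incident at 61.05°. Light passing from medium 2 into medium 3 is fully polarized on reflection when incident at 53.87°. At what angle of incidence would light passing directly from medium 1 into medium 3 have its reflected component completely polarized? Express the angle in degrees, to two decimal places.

θ_B ≈ 68.01°

Each Brewster angle gives a ratio: n₂/n₁ = tan 61.05° = 1.8078, n₃/n₂ = tan 53.87° = 1.3698.
Multiplying, n₃/n₁ = 1.8078 × 1.3698 = 2.4763, and θ_B(1→3) = arctan 2.4763 = 68.01°.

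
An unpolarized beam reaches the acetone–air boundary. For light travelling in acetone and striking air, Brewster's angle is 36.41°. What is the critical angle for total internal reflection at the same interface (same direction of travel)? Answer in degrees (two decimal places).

tan θ_B = n₂/n₁ = tan 36.41° = 0.7375.
Total internal reflection: sin θ_c = n₂/n₁ = 0.7375.
θ_c = arcsin(0.7375) = 47.52°.

θ_c ≈ 47.52°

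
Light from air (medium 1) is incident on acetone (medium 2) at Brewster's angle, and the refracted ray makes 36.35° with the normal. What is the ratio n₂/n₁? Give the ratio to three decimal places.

θ_B + θ_t = 90°, so θ_B = 90° − 36.35° = 53.65°.
tan θ_B = n₂/n₁, so n₂/n₁ = tan 53.65° = 1.359.

n₂/n₁ ≈ 1.359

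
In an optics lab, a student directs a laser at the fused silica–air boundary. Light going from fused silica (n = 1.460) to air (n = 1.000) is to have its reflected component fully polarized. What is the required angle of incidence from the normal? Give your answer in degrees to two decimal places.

Here n₂/n₁ = 1.000/1.460 = 0.6849, and Brewster's law gives tan θ_B = n₂/n₁.
So θ_B = arctan 0.6849 = 34.41°.

θ_B ≈ 34.41°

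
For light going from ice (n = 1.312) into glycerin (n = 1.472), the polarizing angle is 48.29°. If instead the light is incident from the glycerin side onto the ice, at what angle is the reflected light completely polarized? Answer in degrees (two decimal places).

θ_B' ≈ 41.71°

Reversing the direction swaps n₁ and n₂, so tan θ_B' = 1/tan θ_B and θ_B' = 90° − θ_B.
Hence θ_B' = 90° − 48.29° = 41.71°.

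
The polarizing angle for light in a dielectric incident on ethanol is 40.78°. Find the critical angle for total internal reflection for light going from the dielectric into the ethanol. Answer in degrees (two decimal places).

n₂/n₁ = tan 40.78° = 0.8626; the critical angle satisfies sin θ_c = n₂/n₁.
θ_c = arcsin(0.8626) = 59.61°.

θ_c ≈ 59.61°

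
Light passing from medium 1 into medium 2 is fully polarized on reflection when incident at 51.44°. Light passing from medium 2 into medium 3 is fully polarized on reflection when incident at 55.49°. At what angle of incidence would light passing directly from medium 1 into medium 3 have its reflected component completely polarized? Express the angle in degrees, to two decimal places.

n₂/n₁ = tan 51.44° = 1.2545 and n₃/n₂ = tan 55.49° = 1.4545.
So n₃/n₁ = (n₂/n₁)(n₃/n₂) = 1.2545 × 1.4545 = 1.8246.
θ_B(1→3) = arctan(1.8246) = 61.27°.

θ_B ≈ 61.27°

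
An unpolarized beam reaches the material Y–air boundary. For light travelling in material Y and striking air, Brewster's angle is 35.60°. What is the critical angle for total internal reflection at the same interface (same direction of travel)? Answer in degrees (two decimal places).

From Brewster, n₂/n₁ = tan θ_B = tan 35.60° = 0.7159.
Then sin θ_c = n₂/n₁ = 0.7159, so θ_c = arcsin 0.7159 = 45.72°.

θ_c ≈ 45.72°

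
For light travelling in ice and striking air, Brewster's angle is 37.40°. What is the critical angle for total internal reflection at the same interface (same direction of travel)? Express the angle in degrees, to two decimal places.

From Brewster, n₂/n₁ = tan θ_B = tan 37.40° = 0.7646.
Then sin θ_c = n₂/n₁ = 0.7646, so θ_c = arcsin 0.7646 = 49.87°.

θ_c ≈ 49.87°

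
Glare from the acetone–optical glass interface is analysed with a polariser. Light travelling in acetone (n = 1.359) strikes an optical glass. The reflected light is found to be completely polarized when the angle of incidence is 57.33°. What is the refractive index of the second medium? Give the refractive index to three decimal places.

n ≈ 2.119

Full polarization of the reflected beam means tan θ_B = n₂/n₁, where n₁ is the incident medium (acetone).
n₂ = n₁ tan θ_B = 1.359 × tan 57.33° = 2.119.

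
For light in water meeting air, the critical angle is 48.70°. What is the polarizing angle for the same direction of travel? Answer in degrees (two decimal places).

n₂/n₁ = sin θ_c = sin 48.70° = 0.7513.
tan θ_B equals the same ratio, so θ_B = arctan(0.7513) = 36.92°.

θ_B ≈ 36.92°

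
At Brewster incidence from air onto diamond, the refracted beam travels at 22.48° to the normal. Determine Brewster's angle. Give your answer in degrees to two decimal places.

θ_B ≈ 67.52°

Since the reflected and refracted rays are at right angles at the polarizing angle, θ_B + θ_t = 90°.
So θ_B = 90° − θ_t = 90° − 22.48° = 67.52°.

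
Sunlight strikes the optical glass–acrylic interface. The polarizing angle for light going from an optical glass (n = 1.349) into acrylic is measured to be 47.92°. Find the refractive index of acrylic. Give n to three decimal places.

n ≈ 1.494

Brewster's law: tan θ_B = n₂/n₁ (light incident in an optical glass, refracted into acrylic).
n₂ = n₁ tan θ_B = 1.349 × tan 47.92° = 1.494.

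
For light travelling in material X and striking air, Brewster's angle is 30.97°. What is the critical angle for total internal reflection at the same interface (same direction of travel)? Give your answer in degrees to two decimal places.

θ_c ≈ 36.88°

tan θ_B = n₂/n₁ = tan 30.97° = 0.6001.
Total internal reflection: sin θ_c = n₂/n₁ = 0.6001.
θ_c = arcsin(0.6001) = 36.88°.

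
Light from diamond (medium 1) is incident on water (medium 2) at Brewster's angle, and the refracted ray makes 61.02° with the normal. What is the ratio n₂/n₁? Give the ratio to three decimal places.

n₂/n₁ ≈ 0.554

θ_B + θ_t = 90°, so θ_B = 90° − 61.02° = 28.98°.
Then n₂/n₁ = tan θ_B = tan 28.98° = 0.554.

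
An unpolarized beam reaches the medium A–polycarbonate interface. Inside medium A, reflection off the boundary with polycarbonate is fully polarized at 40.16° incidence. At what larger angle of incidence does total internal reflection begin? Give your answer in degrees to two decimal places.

θ_c ≈ 57.55°

tan θ_B = n₂/n₁ = tan 40.16° = 0.8439.
Total internal reflection: sin θ_c = n₂/n₁ = 0.8439.
θ_c = arcsin(0.8439) = 57.55°.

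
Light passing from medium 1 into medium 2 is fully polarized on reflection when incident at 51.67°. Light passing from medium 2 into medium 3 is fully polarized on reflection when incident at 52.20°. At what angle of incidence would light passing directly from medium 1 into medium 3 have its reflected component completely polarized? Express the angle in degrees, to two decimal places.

n₂/n₁ = tan 51.67° = 1.2649 and n₃/n₂ = tan 52.20° = 1.2892.
So n₃/n₁ = (n₂/n₁)(n₃/n₂) = 1.2649 × 1.2892 = 1.6306.
θ_B(1→3) = arctan(1.6306) = 58.48°.

θ_B ≈ 58.48°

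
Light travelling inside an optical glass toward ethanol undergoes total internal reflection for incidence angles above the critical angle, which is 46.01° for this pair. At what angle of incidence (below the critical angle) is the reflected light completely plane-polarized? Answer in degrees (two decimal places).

θ_B ≈ 35.73°

n₂/n₁ = sin θ_c = sin 46.01° = 0.7195.
tan θ_B equals the same ratio, so θ_B = arctan(0.7195) = 35.73°.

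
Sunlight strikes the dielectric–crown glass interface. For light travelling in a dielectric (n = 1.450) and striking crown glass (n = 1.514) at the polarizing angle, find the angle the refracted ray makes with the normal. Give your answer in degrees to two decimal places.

First find Brewster's angle: tan θ_B = 1.514/1.450 = 1.0441, giving θ_B = 46.24°.
At Brewster's angle the reflected and refracted rays are perpendicular, so θ_t = 90° − θ_B = 90° − 46.24° = 43.76°.

θ_t ≈ 43.76°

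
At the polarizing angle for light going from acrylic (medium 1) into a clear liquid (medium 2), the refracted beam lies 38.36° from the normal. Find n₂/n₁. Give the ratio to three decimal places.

n₂/n₁ ≈ 1.263

θ_B + θ_t = 90°, so θ_B = 90° − 38.36° = 51.64°.
Then n₂/n₁ = tan θ_B = tan 51.64° = 1.263.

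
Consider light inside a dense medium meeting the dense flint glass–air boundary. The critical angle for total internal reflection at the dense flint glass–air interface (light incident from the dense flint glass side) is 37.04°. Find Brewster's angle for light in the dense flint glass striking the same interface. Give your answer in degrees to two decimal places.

θ_B ≈ 31.06°

n₂/n₁ = sin θ_c = sin 37.04° = 0.6024.
tan θ_B equals the same ratio, so θ_B = arctan(0.6024) = 31.06°.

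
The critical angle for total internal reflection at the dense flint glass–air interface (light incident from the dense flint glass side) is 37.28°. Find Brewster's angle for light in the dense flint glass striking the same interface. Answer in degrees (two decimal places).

θ_B ≈ 31.20°

n₂/n₁ = sin θ_c = sin 37.28° = 0.6057.
tan θ_B equals the same ratio, so θ_B = arctan(0.6057) = 31.20°.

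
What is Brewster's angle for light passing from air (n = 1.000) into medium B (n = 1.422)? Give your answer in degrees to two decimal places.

The reflected p-component vanishes when tan θ_B = n₂/n₁.
Here n₂/n₁ = 1.422/1.000 = 1.4220, and Brewster's law gives tan θ_B = n₂/n₁.
So θ_B = arctan 1.4220 = 54.88°.

θ_B ≈ 54.88°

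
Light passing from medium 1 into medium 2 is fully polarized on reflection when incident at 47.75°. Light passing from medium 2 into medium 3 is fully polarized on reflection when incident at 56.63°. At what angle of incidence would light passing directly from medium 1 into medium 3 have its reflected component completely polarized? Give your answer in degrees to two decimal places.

Each Brewster angle gives a ratio: n₂/n₁ = tan 47.75° = 1.1009, n₃/n₂ = tan 56.63° = 1.5183.
So n₃/n₁ = (n₂/n₁)(n₃/n₂) = 1.1009 × 1.5183 = 1.6715.
θ_B(1→3) = arctan(1.6715) = 59.11°.

θ_B ≈ 59.11°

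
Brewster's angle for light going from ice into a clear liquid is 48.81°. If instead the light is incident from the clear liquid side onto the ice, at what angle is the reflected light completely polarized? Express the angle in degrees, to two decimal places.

Reversing the direction swaps n₁ and n₂, so tan θ_B' = 1/tan θ_B and θ_B' = 90° − θ_B.
Hence θ_B' = 90° − 48.81° = 41.19°.

θ_B' ≈ 41.19°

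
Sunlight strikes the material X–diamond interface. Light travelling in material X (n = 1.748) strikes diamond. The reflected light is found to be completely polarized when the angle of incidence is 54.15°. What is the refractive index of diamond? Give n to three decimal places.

n ≈ 2.419

Brewster's law: tan θ_B = n₂/n₁ (light incident in material X, refracted into diamond).
n₂ = n₁ tan θ_B = 1.748 × tan 54.15° = 2.419.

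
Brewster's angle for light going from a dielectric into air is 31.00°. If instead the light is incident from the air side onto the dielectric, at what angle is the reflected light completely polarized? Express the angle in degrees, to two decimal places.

Reversing the direction swaps n₁ and n₂, so tan θ_B' = 1/tan θ_B and θ_B' = 90° − θ_B.
Hence θ_B' = 90° − 31.00° = 59.00°.

θ_B' ≈ 59.00°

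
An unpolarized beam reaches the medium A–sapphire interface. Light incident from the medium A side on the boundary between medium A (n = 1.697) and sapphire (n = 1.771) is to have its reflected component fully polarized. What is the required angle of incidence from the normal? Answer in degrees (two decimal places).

θ_B ≈ 46.22°

The reflected p-component vanishes when tan θ_B = n₂/n₁.
tan θ_B = n₂/n₁ = 1.771/1.697 = 1.0436.
θ_B = arctan(1.0436) = 46.22°.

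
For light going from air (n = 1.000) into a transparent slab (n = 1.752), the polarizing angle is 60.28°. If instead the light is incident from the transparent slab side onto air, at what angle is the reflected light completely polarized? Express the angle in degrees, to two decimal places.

θ_B' ≈ 29.72°

Reversing the direction swaps n₁ and n₂, so tan θ_B' = 1/tan θ_B and θ_B' = 90° − θ_B.
Hence θ_B' = 90° − 60.28° = 29.72°.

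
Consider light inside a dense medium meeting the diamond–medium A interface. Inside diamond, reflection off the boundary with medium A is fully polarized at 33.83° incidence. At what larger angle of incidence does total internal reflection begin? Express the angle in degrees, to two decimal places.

n₂/n₁ = tan 33.83° = 0.6702; the critical angle satisfies sin θ_c = n₂/n₁.
θ_c = arcsin(0.6702) = 42.08°.

θ_c ≈ 42.08°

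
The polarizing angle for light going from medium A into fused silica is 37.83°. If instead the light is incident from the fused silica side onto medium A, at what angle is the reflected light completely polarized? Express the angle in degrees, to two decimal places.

θ_B' ≈ 52.17°

Reversing the direction swaps n₁ and n₂, so tan θ_B' = 1/tan θ_B and θ_B' = 90° − θ_B.
Hence θ_B' = 90° − 37.83° = 52.17°.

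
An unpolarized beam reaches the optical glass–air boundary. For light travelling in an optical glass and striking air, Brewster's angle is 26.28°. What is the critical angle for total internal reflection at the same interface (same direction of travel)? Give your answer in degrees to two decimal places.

From Brewster, n₂/n₁ = tan θ_B = tan 26.28° = 0.4938.
Then sin θ_c = n₂/n₁ = 0.4938, so θ_c = arcsin 0.4938 = 29.59°.

θ_c ≈ 29.59°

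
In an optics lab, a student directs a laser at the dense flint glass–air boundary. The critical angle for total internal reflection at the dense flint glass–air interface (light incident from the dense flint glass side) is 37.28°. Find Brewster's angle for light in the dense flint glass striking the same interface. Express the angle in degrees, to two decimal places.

sin θ_c = n₂/n₁, so n₂/n₁ = sin 37.28° = 0.6057.
Brewster: tan θ_B = n₂/n₁ = 0.6057.
θ_B = arctan(0.6057) = 31.20°.

θ_B ≈ 31.20°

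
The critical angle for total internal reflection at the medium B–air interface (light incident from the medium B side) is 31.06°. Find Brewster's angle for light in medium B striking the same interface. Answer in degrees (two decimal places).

θ_B ≈ 27.29°

At the critical angle sin θ_c = n₂/n₁, giving n₂/n₁ = sin 31.06° = 0.5159.
Then tan θ_B = n₂/n₁ = 0.5159, so θ_B = arctan 0.5159 = 27.29°.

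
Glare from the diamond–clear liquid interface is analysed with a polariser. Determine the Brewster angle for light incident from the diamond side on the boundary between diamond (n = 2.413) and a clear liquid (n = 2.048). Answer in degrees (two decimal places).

At Brewster's angle the reflected and refracted rays are perpendicular, which with Snell's law gives tan θ_B = n₂/n₁.
Brewster's condition: tan θ_B = n₂/n₁ = 2.048/2.413 = 0.8487. Taking the arctangent, θ_B = 40.32°.

θ_B ≈ 40.32°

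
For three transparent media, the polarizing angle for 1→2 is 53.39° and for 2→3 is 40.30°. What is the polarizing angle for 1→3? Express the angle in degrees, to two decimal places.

Each Brewster angle gives a ratio: n₂/n₁ = tan 53.39° = 1.3460, n₃/n₂ = tan 40.30° = 0.8481.
n₃/n₁ = 1.1415. Then tan θ_B(1→3) = n₃/n₁, so θ_B(1→3) = arctan(1.1415) = 48.78°.

θ_B ≈ 48.78°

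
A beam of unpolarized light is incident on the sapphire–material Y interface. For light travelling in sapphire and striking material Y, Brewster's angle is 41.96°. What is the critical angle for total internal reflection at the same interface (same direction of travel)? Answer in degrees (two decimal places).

tan θ_B = n₂/n₁ = tan 41.96° = 0.8991.
Total internal reflection: sin θ_c = n₂/n₁ = 0.8991.
θ_c = arcsin(0.8991) = 64.05°.

θ_c ≈ 64.05°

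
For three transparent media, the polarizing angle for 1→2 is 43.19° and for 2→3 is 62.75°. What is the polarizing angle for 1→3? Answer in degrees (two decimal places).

θ_B ≈ 61.25°

Each Brewster angle gives a ratio: n₂/n₁ = tan 43.19° = 0.9387, n₃/n₂ = tan 62.75° = 1.9416.
n₃/n₁ = 1.8227. Then tan θ_B(1→3) = n₃/n₁, so θ_B(1→3) = arctan(1.8227) = 61.25°.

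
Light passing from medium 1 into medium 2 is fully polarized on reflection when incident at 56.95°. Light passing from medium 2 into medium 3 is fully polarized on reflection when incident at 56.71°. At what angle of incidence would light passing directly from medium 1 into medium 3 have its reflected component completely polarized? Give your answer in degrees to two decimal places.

tan θ_B(1→2) = n₂/n₁ = tan 56.95° = 1.5369.
tan θ_B(2→3) = n₃/n₂ = tan 56.71° = 1.5229.
Multiplying, n₃/n₁ = 1.5369 × 1.5229 = 2.3406, and θ_B(1→3) = arctan 2.3406 = 66.87°.

θ_B ≈ 66.87°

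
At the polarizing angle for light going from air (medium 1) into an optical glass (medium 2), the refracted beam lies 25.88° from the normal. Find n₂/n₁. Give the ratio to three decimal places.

n₂/n₁ ≈ 2.061

θ_B + θ_t = 90°, so θ_B = 90° − 25.88° = 64.12°.
tan θ_B = n₂/n₁, so n₂/n₁ = tan 64.12° = 2.061.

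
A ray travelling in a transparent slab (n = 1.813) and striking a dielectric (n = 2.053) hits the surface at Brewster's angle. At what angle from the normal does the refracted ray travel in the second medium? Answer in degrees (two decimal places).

θ_t ≈ 41.45°

tan θ_B = n₂/n₁ = 2.053/1.813 = 1.1324, so θ_B = 48.55°.
The refracted ray is perpendicular to the reflected ray, so θ_t = 90° − θ_B = 41.45°.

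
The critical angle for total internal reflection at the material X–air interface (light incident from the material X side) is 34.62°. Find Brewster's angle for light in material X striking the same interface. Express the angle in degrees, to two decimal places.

At the critical angle sin θ_c = n₂/n₁, giving n₂/n₁ = sin 34.62° = 0.5681.
Then tan θ_B = n₂/n₁ = 0.5681, so θ_B = arctan 0.5681 = 29.60°.

θ_B ≈ 29.60°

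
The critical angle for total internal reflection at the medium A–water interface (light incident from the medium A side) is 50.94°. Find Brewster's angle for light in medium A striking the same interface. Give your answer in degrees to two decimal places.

n₂/n₁ = sin θ_c = sin 50.94° = 0.7765.
tan θ_B equals the same ratio, so θ_B = arctan(0.7765) = 37.83°.

θ_B ≈ 37.83°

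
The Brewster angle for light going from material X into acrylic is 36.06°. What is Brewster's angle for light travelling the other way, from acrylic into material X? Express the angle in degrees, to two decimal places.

The two Brewster angles are complementary: θ_B' = 90° − θ_B = 90° − 36.06° = 53.94°.

θ_B' ≈ 53.94°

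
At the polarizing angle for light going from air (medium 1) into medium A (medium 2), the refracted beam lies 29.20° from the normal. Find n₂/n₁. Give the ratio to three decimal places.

θ_B + θ_t = 90°, so θ_B = 90° − 29.20° = 60.80°.
tan θ_B = n₂/n₁, so n₂/n₁ = tan 60.80° = 1.789.

n₂/n₁ ≈ 1.789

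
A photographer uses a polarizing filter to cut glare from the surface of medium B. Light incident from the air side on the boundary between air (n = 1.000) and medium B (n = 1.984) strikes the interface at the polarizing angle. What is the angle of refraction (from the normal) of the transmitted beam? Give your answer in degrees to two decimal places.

θ_t ≈ 26.75°

First find Brewster's angle: tan θ_B = 1.984/1.000 = 1.9840, giving θ_B = 63.25°.
At Brewster's angle the reflected and refracted rays are perpendicular, so θ_t = 90° − θ_B = 90° − 63.25° = 26.75°.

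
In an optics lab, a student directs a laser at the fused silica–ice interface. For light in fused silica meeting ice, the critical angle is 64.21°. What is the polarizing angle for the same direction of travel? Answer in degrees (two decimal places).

θ_B ≈ 42.00°

sin θ_c = n₂/n₁, so n₂/n₁ = sin 64.21° = 0.9004.
Brewster: tan θ_B = n₂/n₁ = 0.9004.
θ_B = arctan(0.9004) = 42.00°.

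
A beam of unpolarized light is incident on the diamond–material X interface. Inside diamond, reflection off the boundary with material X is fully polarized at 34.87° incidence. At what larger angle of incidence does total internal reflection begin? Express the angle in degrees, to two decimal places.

From Brewster, n₂/n₁ = tan θ_B = tan 34.87° = 0.6968.
Then sin θ_c = n₂/n₁ = 0.6968, so θ_c = arcsin 0.6968 = 44.17°.

θ_c ≈ 44.17°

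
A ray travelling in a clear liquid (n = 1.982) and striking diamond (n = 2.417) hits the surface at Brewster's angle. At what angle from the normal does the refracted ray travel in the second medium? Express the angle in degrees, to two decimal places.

θ_t ≈ 39.35°

First find Brewster's angle: tan θ_B = 2.417/1.982 = 1.2195, giving θ_B = 50.65°.
The refracted ray is perpendicular to the reflected ray, so θ_t = 90° − θ_B = 39.35°.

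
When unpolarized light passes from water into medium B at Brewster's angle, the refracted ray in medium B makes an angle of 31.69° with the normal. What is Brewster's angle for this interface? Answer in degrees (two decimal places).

θ_B ≈ 58.31°

Brewster's condition makes the reflected and refracted beams perpendicular: θ_B + θ_t = 90°.
θ_B = 90° − 31.69° = 58.31°.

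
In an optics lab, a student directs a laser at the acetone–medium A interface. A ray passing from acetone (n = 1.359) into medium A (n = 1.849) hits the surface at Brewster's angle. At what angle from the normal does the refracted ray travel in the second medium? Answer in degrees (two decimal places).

θ_t ≈ 36.32°

First find Brewster's angle: tan θ_B = 1.849/1.359 = 1.3606, giving θ_B = 53.68°.
The refracted ray is perpendicular to the reflected ray, so θ_t = 90° − θ_B = 36.32°.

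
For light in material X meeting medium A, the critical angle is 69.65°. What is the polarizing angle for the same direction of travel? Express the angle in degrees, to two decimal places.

sin θ_c = n₂/n₁, so n₂/n₁ = sin 69.65° = 0.9376.
Brewster: tan θ_B = n₂/n₁ = 0.9376.
θ_B = arctan(0.9376) = 43.16°.

θ_B ≈ 43.16°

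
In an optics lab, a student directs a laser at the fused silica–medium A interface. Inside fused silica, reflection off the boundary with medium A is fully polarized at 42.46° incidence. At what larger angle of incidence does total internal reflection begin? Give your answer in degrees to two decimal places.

θ_c ≈ 66.21°

From Brewster, n₂/n₁ = tan θ_B = tan 42.46° = 0.9150.
Then sin θ_c = n₂/n₁ = 0.9150, so θ_c = arcsin 0.9150 = 66.21°.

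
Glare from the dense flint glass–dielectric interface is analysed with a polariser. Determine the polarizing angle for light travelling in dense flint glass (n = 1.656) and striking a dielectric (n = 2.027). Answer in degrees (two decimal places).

θ_B ≈ 50.75°

Brewster's condition: tan θ_B = n₂/n₁ = 2.027/1.656 = 1.2240.
θ_B = arctan(1.2240) = 50.75°.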